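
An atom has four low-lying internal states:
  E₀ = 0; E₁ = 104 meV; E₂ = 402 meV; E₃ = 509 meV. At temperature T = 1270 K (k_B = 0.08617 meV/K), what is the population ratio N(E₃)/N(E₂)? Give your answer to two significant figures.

0.38

k_BT = 0.08617 × 1270 K = 109.4 meV.
n₃/n₂ = exp[−(E₃−E₂)/kT] = exp(−(107 meV)/(109.4 meV)) = exp(-0.9781) = 0.38.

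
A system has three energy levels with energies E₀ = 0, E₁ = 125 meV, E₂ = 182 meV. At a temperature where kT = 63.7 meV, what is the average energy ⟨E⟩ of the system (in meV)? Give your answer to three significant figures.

Eᵢ/kT = 0, 1.9623, 2.8571.
Z = Σ e^(−Eᵢ/kT) = e^(−0) + e^(−1.9623) + e^(−2.8571) = 1.0000 + 0.14053 + 0.057435 = 1.1980.
⟨E⟩ = Σ Eᵢ e^(−Eᵢ/kT) / Z = (0·1.0000 + 125·0.14053 + 182·0.057435) / 1.1980 = 23.4 meV.

23.4 meV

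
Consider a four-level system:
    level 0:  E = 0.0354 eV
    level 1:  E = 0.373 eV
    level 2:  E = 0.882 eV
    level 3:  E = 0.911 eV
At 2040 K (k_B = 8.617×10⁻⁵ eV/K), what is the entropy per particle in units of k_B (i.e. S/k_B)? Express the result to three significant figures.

k_BT = 8.617×10⁻⁵ × 2040 K = 0.17579 eV.
Eᵢ/kT = 0.20138, 2.1218, 5.0174, 5.1823.
Z = Σ e^(−Eᵢ/kT) = e^(−0.20138) + e^(−2.1218) + e^(−5.0174) + e^(−5.1823) = 0.81760 + 0.11982 + 0.0066217 + 0.0056151 = 0.94966.
⟨E⟩ = Σ EᵢPᵢ = 0.089076 eV.
S/k_B = ln Z + ⟨E⟩/kT = ln(0.94966) + 0.089076/0.17579 = -0.051651 + 0.50672 = 0.455.

0.455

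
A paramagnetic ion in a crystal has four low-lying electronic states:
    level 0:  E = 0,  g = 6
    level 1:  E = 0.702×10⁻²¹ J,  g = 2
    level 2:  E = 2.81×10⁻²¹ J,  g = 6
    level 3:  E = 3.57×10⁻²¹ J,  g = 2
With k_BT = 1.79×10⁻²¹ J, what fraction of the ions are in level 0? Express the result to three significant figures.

Eᵢ/kT = 0, 0.39218, 1.5698, 1.9944.
Z = Σ gᵢe^(−Eᵢ/kT) = 6·e^(−0) + 2·e^(−0.39218) + 6·e^(−1.5698) + 2·e^(−1.9944) = 6.0000 + 1.3512 + 1.2485 + 0.27219 = 8.8719.
P₀ = g₀ e^(−E₀/kT) / Z = 6.0000/8.8719 = 0.676.

0.676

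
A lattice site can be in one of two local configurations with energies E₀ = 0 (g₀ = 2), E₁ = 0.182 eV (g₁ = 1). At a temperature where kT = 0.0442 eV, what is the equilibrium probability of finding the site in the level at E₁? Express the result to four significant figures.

Eᵢ/kT = 0, 4.11765.
Z = Σ gᵢe^(−Eᵢ/kT) = 2·e^(−0) + 1·e^(−4.11765) = 2.00000 + 0.0162827 = 2.01628.
P₁ = g₁ e^(−E₁/kT) / Z = 0.0162827/2.01628 = 0.008076.

0.008076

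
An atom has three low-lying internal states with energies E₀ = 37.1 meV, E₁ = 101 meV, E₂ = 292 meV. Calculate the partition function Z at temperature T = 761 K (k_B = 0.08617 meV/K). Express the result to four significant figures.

Z = 0.7939

k_BT = 0.08617 × 761 K = 65.5754 meV.
Eᵢ/kT = 0.565761, 1.54021, 4.45289.
Z = Σ e^(−Eᵢ/kT) = e^(−0.565761) + e^(−1.54021) + e^(−4.45289) = 0.567928 + 0.214336 + 0.0116449 = 0.793909.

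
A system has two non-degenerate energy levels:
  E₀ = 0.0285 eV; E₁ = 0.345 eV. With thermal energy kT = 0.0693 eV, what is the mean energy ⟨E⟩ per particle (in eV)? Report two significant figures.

Eᵢ/kT = 0.4113, 4.978.
Z = Σ e^(−Eᵢ/kT) = e^(−0.4113) + e^(−4.978) = 0.6628 + 0.006888 = 0.6697.
⟨E⟩ = Σ Eᵢ e^(−Eᵢ/kT) / Z = (0.0285·0.6628 + 0.345·0.006888) / 0.6697 = 0.032 eV.

0.032 eV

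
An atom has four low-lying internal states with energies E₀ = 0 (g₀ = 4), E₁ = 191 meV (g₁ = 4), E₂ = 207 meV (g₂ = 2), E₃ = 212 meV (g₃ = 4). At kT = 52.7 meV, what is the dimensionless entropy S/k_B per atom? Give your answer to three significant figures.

1.64

Eᵢ/kT = 0, 3.6243, 3.9279, 4.0228.
Z = Σ gᵢe^(−Eᵢ/kT) = 4·e^(−0) + 4·e^(−3.6243) + 2·e^(−3.9279) + 4·e^(−4.0228) = 4.0000 + 0.10667 + 0.039370 + 0.071611 = 4.2177.
⟨E⟩ = Σ EᵢPᵢ = 10.362 meV.
S/k_B = ln Z + ⟨E⟩/kT = ln(4.2177) + 10.362/52.7 = 1.4393 + 0.19662 = 1.64.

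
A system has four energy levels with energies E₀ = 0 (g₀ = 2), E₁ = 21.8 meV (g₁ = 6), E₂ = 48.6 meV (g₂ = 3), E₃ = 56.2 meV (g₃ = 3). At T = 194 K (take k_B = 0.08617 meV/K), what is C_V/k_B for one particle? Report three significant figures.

0.795

k_BT = 0.08617 × 194 K = 16.717 meV.
Eᵢ/kT = 0, 1.3041, 2.9072, 3.3618.
Z = Σ gᵢe^(−Eᵢ/kT) = 2·e^(−0) + 6·e^(−1.3041) + 3·e^(−2.9072) + 3·e^(−3.3618) = 2.0000 + 1.6285 + 0.16389 + 0.10402 = 3.8964.
⟨E⟩ = 12.656 meV, ⟨E²⟩ = 382.29 meV².
C_V/k_B = (⟨E²⟩ − ⟨E⟩²)/(kT)² = (382.29 − 160.17)/279.46 = 0.795.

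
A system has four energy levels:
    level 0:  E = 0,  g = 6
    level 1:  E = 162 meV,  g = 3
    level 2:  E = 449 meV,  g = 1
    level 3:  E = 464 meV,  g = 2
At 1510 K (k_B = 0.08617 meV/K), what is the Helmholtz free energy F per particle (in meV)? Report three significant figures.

k_BT = 0.08617 × 1510 K = 130.12 meV.
Eᵢ/kT = 0, 1.2450, 3.4507, 3.5659.
Z = Σ gᵢe^(−Eᵢ/kT) = 6·e^(−0) + 3·e^(−1.2450) + 1·e^(−3.4507) + 2·e^(−3.5659) = 6.0000 + 0.86382 + 0.031723 + 0.056543 = 6.9521.
F = −kT ln Z = −130.12 × ln(6.9521) = −130.12 × 1.9390 = -252 meV.

-252 meV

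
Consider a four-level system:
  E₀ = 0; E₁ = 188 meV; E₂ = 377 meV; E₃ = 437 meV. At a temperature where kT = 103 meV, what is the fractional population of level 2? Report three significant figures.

Eᵢ/kT = 0, 1.8252, 3.6602, 4.2427.
Z = Σ e^(−Eᵢ/kT) = e^(−0) + e^(−1.8252) + e^(−3.6602) + e^(−4.2427) = 1.0000 + 0.16119 + 0.025727 + 0.014369 = 1.2013.
P₂ = e^(−E₂/kT) / Z = 0.025727/1.2013 = 0.0214.

0.0214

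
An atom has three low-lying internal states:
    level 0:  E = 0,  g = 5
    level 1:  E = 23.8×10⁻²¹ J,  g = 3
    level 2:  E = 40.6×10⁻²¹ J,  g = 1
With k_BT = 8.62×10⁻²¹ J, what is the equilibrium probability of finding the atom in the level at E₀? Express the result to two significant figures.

Eᵢ/kT = 0, 2.761, 4.710.
Z = Σ gᵢe^(−Eᵢ/kT) = 5·e^(−0) + 3·e^(−2.761) + 1·e^(−4.710) = 5.000 + 0.1897 + 0.009005 = 5.199.
P₀ = g₀ e^(−E₀/kT) / Z = 5.000/5.199 = 0.96.

0.96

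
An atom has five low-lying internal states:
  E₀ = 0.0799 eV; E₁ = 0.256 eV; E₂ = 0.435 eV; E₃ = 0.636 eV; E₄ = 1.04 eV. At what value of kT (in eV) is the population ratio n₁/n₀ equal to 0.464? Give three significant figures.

0.229 eV

n₁/n₀ = exp[−(E₁−E₀)/kT] = 0.464.
⇒ (E₁−E₀)/kT = ln(1/0.464) = ln(2.1552) = 0.76788.
kT = 0.1761 eV / 0.76788 = 0.229 eV.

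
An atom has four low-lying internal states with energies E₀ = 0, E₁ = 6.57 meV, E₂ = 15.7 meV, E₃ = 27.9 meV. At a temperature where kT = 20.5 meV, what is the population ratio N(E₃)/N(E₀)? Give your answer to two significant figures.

n₃/n₀ = exp[−(E₃−E₀)/kT] = exp(−(27.9 meV)/(20.5 meV)) = exp(-1.361) = 0.26.

0.26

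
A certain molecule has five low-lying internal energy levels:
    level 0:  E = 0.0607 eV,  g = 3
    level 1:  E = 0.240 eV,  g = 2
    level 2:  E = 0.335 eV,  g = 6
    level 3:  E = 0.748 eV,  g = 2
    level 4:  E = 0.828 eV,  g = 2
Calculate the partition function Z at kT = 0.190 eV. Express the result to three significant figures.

Z = 3.84

Eᵢ/kT = 0.31947, 1.2632, 1.7632, 3.9368, 4.3579.
Z = Σ gᵢe^(−Eᵢ/kT) = 3·e^(−0.31947) + 2·e^(−1.2632) + 6·e^(−1.7632) + 2·e^(−3.9368) + 2·e^(−4.3579) = 2.1796 + 0.56550 + 1.0290 + 0.039021 + 0.025611 = 3.8387.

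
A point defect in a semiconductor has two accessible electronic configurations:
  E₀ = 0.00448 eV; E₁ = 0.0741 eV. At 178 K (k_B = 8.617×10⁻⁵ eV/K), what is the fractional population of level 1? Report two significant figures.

0.011

k_BT = 8.617×10⁻⁵ × 178 K = 0.01534 eV.
Eᵢ/kT = 0.2920, 4.831.
Z = Σ e^(−Eᵢ/kT) = e^(−0.2920) + e^(−4.831) = 0.7468 + 0.007979 = 0.7548.
P₁ = e^(−E₁/kT) / Z = 0.007979/0.7548 = 0.011.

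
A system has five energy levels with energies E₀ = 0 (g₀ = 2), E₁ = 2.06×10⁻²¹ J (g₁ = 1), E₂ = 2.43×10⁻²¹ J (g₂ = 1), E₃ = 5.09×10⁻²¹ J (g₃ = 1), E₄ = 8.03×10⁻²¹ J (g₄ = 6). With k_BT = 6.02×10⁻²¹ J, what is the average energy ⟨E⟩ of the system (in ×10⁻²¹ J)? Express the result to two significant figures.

Eᵢ/kT = 0, 0.3422, 0.4037, 0.8455, 1.334.
Z = Σ gᵢe^(−Eᵢ/kT) = 2·e^(−0) + 1·e^(−0.3422) + 1·e^(−0.4037) + 1·e^(−0.8455) + 6·e^(−1.334) = 2.000 + 0.7102 + 0.6678 + 0.4293 + 1.581 = 5.388.
⟨E⟩ = Σ Eᵢ gᵢe^(−Eᵢ/kT) / Z = (0·2.000 + 2.06·0.7102 + 2.43·0.6678 + 5.09·0.4293 + 8.03·1.581) / 5.388 = 3.3 ×10⁻²¹ J.

3.3 ×10⁻²¹ J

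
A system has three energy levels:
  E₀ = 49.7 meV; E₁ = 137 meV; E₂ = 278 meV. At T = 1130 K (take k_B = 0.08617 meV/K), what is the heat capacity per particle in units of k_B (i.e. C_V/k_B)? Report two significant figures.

0.41

k_BT = 0.08617 × 1130 K = 97.37 meV.
Eᵢ/kT = 0.5104, 1.407, 2.855.
Z = Σ e^(−Eᵢ/kT) = e^(−0.5104) + e^(−1.407) + e^(−2.855) = 0.6003 + 0.2449 + 0.05756 = 0.9028.
⟨E⟩ = 87.94 meV, ⟨E²⟩ = 11660 meV².
C_V/k_B = (⟨E²⟩ − ⟨E⟩²)/(kT)² = (11660 − 7733)/9481 = 0.41.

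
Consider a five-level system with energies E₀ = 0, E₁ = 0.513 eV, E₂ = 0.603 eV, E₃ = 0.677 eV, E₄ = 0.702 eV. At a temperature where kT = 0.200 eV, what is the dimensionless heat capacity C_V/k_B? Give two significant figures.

1.2

Eᵢ/kT = 0, 2.565, 3.015, 3.385, 3.510.
Z = Σ e^(−Eᵢ/kT) = e^(−0) + e^(−2.565) + e^(−3.015) + e^(−3.385) + e^(−3.510) = 1.000 + 0.07692 + 0.04905 + 0.03388 + 0.02990 = 1.190.
⟨E⟩ = 0.09493 eV, ⟨E²⟩ = 0.05743 eV².
C_V/k_B = (⟨E²⟩ − ⟨E⟩²)/(kT)² = (0.05743 − 0.009012)/0.04000 = 1.2.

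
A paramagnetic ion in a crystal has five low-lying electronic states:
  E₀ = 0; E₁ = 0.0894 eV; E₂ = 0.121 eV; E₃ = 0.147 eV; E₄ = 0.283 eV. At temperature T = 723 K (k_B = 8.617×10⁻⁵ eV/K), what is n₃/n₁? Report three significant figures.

0.397

k_BT = 8.617×10⁻⁵ × 723 K = 0.062301 eV.
n₃/n₁ = exp[−(E₃−E₁)/kT] = exp(−(0.0576 eV)/(0.062301 eV)) = exp(-0.92454) = 0.397.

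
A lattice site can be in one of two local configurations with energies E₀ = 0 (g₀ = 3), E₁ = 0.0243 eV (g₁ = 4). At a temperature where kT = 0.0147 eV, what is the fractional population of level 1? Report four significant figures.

0.2034

Eᵢ/kT = 0, 1.65306.
Z = Σ gᵢe^(−Eᵢ/kT) = 3·e^(−0) + 4·e^(−1.65306) = 3.00000 + 0.765853 = 3.76585.
P₁ = g₁ e^(−E₁/kT) / Z = 0.765853/3.76585 = 0.2034.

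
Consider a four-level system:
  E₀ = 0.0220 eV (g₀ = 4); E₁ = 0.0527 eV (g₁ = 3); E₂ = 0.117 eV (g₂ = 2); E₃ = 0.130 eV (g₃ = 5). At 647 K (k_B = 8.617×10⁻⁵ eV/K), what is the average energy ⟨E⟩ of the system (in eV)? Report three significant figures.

0.0463 eV

k_BT = 8.617×10⁻⁵ × 647 K = 0.055752 eV.
Eᵢ/kT = 0.39460, 0.94526, 2.0986, 2.3318.
Z = Σ gᵢe^(−Eᵢ/kT) = 4·e^(−0.39460) + 3·e^(−0.94526) + 2·e^(−2.0986) + 5·e^(−2.3318) = 2.6958 + 1.1657 + 0.24526 + 0.48560 = 4.5924.
⟨E⟩ = Σ Eᵢ gᵢe^(−Eᵢ/kT) / Z = (0.0220·2.6958 + 0.0527·1.1657 + 0.117·0.24526 + 0.130·0.48560) / 4.5924 = 0.0463 eV.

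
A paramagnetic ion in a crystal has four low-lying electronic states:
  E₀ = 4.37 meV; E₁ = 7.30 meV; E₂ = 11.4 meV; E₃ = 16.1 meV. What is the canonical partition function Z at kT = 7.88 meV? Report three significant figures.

Eᵢ/kT = 0.55457, 0.92640, 1.4467, 2.0431.
Z = Σ e^(−Eᵢ/kT) = e^(−0.55457) + e^(−0.92640) + e^(−1.4467) + e^(−2.0431) = 0.57432 + 0.39598 + 0.23535 + 0.12963 = 1.3353.

Z = 1.34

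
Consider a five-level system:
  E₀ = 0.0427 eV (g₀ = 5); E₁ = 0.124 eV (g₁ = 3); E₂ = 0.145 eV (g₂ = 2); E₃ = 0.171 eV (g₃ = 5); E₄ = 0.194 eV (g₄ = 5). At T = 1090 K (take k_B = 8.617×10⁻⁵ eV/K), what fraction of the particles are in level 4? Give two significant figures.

0.11

k_BT = 8.617×10⁻⁵ × 1090 K = 0.09393 eV.
Eᵢ/kT = 0.4546, 1.320, 1.544, 1.821, 2.065.
Z = Σ gᵢe^(−Eᵢ/kT) = 5·e^(−0.4546) + 3·e^(−1.320) + 2·e^(−1.544) + 5·e^(−1.821) + 5·e^(−2.065) = 3.174 + 0.8014 + 0.4271 + 0.8093 + 0.6341 = 5.846.
P₄ = g₄ e^(−E₄/kT) / Z = 0.6341/5.846 = 0.11.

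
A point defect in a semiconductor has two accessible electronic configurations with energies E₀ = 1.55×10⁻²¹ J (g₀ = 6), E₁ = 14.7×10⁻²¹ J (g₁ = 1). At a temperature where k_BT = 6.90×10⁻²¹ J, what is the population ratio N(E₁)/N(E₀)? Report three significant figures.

n₁/n₀ = (g₁/g₀) exp[−(E₁−E₀)/kT] = (1/6) × exp(−(13.15 ×10⁻²¹ J)/(6.90 ×10⁻²¹ J)) = (1/6) × exp(-1.9058) = 0.0248.

0.0248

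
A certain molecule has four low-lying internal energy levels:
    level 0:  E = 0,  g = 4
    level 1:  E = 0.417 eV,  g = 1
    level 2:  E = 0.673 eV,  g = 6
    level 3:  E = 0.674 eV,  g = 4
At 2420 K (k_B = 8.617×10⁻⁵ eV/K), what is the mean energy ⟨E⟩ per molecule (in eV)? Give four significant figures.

0.07129 eV

k_BT = 8.617×10⁻⁵ × 2420 K = 0.208531 eV.
Eᵢ/kT = 0, 1.99970, 3.22734, 3.23213.
Z = Σ gᵢe^(−Eᵢ/kT) = 4·e^(−0) + 1·e^(−1.99970) + 6·e^(−3.22734) + 4·e^(−3.23213) = 4.00000 + 0.135376 + 0.237977 + 0.157893 = 4.53125.
⟨E⟩ = Σ Eᵢ gᵢe^(−Eᵢ/kT) / Z = (0·4.00000 + 0.417·0.135376 + 0.673·0.237977 + 0.674·0.157893) / 4.53125 = 0.07129 eV.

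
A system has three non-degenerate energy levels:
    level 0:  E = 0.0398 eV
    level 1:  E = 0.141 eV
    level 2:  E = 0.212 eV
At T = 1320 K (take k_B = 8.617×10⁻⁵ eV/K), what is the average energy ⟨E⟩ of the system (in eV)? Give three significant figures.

0.0885 eV

k_BT = 8.617×10⁻⁵ × 1320 K = 0.11374 eV.
Eᵢ/kT = 0.34992, 1.2397, 1.8639.
Z = Σ e^(−Eᵢ/kT) = e^(−0.34992) + e^(−1.2397) + e^(−1.8639) = 0.70474 + 0.28947 + 0.15507 = 1.1493.
⟨E⟩ = Σ Eᵢ e^(−Eᵢ/kT) / Z = (0.0398·0.70474 + 0.141·0.28947 + 0.212·0.15507) / 1.1493 = 0.0885 eV.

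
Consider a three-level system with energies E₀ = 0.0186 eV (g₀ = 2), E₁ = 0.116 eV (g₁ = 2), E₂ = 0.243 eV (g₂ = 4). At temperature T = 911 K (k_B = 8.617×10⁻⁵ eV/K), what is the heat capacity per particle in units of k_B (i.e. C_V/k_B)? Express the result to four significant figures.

0.7455

k_BT = 8.617×10⁻⁵ × 911 K = 0.0785009 eV.
Eᵢ/kT = 0.236940, 1.47769, 3.09551.
Z = Σ gᵢe^(−Eᵢ/kT) = 2·e^(−0.236940) + 2·e^(−1.47769) + 4·e^(−3.09551) = 1.57808 + 0.456328 + 0.181008 = 2.21542.
⟨E⟩ = 0.0569965 eV, ⟨E²⟩ = 0.00784260 eV².
C_V/k_B = (⟨E²⟩ − ⟨E⟩²)/(kT)² = (0.00784260 − 0.00324860)/0.00616239 = 0.7455.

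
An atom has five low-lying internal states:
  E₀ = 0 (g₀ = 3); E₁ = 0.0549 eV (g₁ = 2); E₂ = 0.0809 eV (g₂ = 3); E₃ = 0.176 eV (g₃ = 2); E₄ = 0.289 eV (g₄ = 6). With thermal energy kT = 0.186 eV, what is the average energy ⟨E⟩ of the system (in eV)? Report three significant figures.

0.0876 eV

Eᵢ/kT = 0, 0.29516, 0.43495, 0.94624, 1.5538.
Z = Σ gᵢe^(−Eᵢ/kT) = 3·e^(−0) + 2·e^(−0.29516) + 3·e^(−0.43495) + 2·e^(−0.94624) + 6·e^(−1.5538) = 3.0000 + 1.4888 + 1.9419 + 0.77640 + 1.2687 = 8.4758.
⟨E⟩ = Σ Eᵢ gᵢe^(−Eᵢ/kT) / Z = (0·3.0000 + 0.0549·1.4888 + 0.0809·1.9419 + 0.176·0.77640 + 0.289·1.2687) / 8.4758 = 0.0876 eV.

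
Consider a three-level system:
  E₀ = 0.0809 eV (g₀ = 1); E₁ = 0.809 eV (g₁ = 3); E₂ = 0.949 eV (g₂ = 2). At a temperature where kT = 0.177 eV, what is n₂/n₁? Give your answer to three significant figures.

n₂/n₁ = (g₂/g₁) exp[−(E₂−E₁)/kT] = (2/3) × exp(−(0.140 eV)/(0.177 eV)) = (2/3) × exp(-0.79096) = 0.302.

0.302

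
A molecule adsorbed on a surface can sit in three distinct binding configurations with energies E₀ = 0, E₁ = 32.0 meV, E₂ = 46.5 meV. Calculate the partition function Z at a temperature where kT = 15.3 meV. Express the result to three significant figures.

Eᵢ/kT = 0, 2.0915, 3.0392.
Z = Σ e^(−Eᵢ/kT) = e^(−0) + e^(−2.0915) + e^(−3.0392) = 1.0000 + 0.12350 + 0.047873 = 1.1714.

Z = 1.17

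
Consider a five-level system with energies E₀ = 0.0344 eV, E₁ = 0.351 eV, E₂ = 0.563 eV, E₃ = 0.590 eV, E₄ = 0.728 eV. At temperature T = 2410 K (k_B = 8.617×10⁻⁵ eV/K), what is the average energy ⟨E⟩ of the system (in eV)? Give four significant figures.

k_BT = 8.617×10⁻⁵ × 2410 K = 0.207670 eV.
Eᵢ/kT = 0.165647, 1.69018, 2.71103, 2.84105, 3.50556.
Z = Σ e^(−Eᵢ/kT) = e^(−0.165647) + e^(−1.69018) + e^(−2.71103) + e^(−2.84105) + e^(−3.50556) = 0.847345 + 0.184486 + 0.0664683 + 0.0583644 + 0.0300300 = 1.18669.
⟨E⟩ = Σ Eᵢ e^(−Eᵢ/kT) / Z = (0.0344·0.847345 + 0.351·0.184486 + 0.563·0.0664683 + 0.590·0.0583644 + 0.728·0.0300300) / 1.18669 = 0.1581 eV.

0.1581 eV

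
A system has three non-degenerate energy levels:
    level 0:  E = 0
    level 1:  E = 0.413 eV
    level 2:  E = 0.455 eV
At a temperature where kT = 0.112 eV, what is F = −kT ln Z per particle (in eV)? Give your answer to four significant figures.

-0.004634 eV

Eᵢ/kT = 0, 3.68750, 4.06250.
Z = Σ e^(−Eᵢ/kT) = e^(−0) + e^(−3.68750) + e^(−4.06250) = 1.00000 + 0.0250345 + 0.0172060 = 1.04224.
F = −kT ln Z = −0.112 × ln(1.04224) = −0.112 × 0.0413722 = -0.004634 eV.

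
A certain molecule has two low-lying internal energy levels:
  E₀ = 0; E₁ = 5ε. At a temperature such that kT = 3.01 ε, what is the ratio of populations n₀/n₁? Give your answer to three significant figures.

n₀/n₁ = exp[−(E₀−E₁)/kT] = exp(−(-5ε)/(3.01ε)) = exp(1.6611) = 5.27.

5.27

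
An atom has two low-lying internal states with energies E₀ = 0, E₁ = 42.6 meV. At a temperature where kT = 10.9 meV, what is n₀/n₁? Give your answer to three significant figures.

49.8

n₀/n₁ = exp[−(E₀−E₁)/kT] = exp(−(-42.6 meV)/(10.9 meV)) = exp(3.9083) = 49.8.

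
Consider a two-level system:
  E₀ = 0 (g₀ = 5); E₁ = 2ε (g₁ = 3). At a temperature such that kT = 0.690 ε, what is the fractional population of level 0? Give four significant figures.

0.9680

Eᵢ/kT = 0, 2.89855.
Z = Σ gᵢe^(−Eᵢ/kT) = 5·e^(−0) + 3·e^(−2.89855) = 5.00000 + 0.165309 = 5.16531.
P₀ = g₀ e^(−E₀/kT) / Z = 5.00000/5.16531 = 0.9680.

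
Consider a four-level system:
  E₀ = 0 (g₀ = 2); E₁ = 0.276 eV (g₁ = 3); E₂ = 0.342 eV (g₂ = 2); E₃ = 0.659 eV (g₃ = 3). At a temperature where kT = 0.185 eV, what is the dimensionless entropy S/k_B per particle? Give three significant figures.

1.74

Eᵢ/kT = 0, 1.4919, 1.8486, 3.5622.
Z = Σ gᵢe^(−Eᵢ/kT) = 2·e^(−0) + 3·e^(−1.4919) + 2·e^(−1.8486) + 3·e^(−3.5622) = 2.0000 + 0.67483 + 0.31491 + 0.085129 = 3.0749.
⟨E⟩ = Σ EᵢPᵢ = 0.11384 eV.
S/k_B = ln Z + ⟨E⟩/kT = ln(3.0749) + 0.11384/0.185 = 1.1233 + 0.61535 = 1.74.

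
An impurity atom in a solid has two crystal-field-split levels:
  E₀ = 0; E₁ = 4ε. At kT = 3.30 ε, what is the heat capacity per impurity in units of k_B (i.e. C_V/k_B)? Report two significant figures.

Eᵢ/kT = 0, 1.212.
Z = Σ e^(−Eᵢ/kT) = e^(−0) + e^(−1.212) = 1.000 + 0.2976 = 1.298.
⟨E⟩ = 0.9171 ε, ⟨E²⟩ = 3.668 ε².
C_V/k_B = (⟨E²⟩ − ⟨E⟩²)/(kT)² = (3.668 − 0.8411)/10.89 = 0.26.

0.26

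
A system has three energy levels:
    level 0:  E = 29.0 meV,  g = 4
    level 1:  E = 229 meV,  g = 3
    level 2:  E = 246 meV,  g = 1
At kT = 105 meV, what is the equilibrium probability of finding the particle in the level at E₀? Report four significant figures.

Eᵢ/kT = 0.276190, 2.18095, 2.34286.
Z = Σ gᵢe^(−Eᵢ/kT) = 4·e^(−0.276190) + 3·e^(−2.18095) + 1·e^(−2.34286) = 3.03468 + 0.338803 + 0.0960525 = 3.46954.
P₀ = g₀ e^(−E₀/kT) / Z = 3.03468/3.46954 = 0.8747.

0.8747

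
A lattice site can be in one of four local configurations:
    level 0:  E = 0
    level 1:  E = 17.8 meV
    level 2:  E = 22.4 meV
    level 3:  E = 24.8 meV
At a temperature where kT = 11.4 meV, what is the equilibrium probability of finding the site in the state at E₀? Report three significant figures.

Eᵢ/kT = 0, 1.5614, 1.9649, 2.1754.
Z = Σ e^(−Eᵢ/kT) = e^(−0) + e^(−1.5614) + e^(−1.9649) + e^(−2.1754) = 1.0000 + 0.20984 + 0.14017 + 0.11356 = 1.4636.
P₀ = e^(−E₀/kT) / Z = 1.0000/1.4636 = 0.683.

0.683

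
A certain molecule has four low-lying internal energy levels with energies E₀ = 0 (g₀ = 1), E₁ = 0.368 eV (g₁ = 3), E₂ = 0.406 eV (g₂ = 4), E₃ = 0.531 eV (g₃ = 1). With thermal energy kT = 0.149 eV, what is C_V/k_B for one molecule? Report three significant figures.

Eᵢ/kT = 0, 2.4698, 2.7248, 3.5638.
Z = Σ gᵢe^(−Eᵢ/kT) = 1·e^(−0) + 3·e^(−2.4698) + 4·e^(−2.7248) + 1·e^(−3.5638) = 1.0000 + 0.25381 + 0.26224 + 0.028331 = 1.5444.
⟨E⟩ = 0.13916 eV, ⟨E²⟩ = 0.055418 eV².
C_V/k_B = (⟨E²⟩ − ⟨E⟩²)/(kT)² = (0.055418 − 0.019366)/0.022201 = 1.62.

1.62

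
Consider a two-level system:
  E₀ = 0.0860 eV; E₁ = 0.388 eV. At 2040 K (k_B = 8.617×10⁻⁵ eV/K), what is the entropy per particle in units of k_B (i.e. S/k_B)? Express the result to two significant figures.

0.43

k_BT = 8.617×10⁻⁵ × 2040 K = 0.1758 eV.
Eᵢ/kT = 0.4892, 2.207.
Z = Σ e^(−Eᵢ/kT) = e^(−0.4892) + e^(−2.207) = 0.6131 + 0.1100 = 0.7231.
⟨E⟩ = Σ EᵢPᵢ = 0.1319 eV.
S/k_B = ln Z + ⟨E⟩/kT = ln(0.7231) + 0.1319/0.1758 = -0.3242 + 0.7503 = 0.43.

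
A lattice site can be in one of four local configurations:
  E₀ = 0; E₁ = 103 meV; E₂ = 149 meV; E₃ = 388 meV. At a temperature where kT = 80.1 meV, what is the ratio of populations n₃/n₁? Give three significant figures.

0.0285

n₃/n₁ = exp[−(E₃−E₁)/kT] = exp(−(285 meV)/(80.1 meV)) = exp(-3.5581) = 0.0285.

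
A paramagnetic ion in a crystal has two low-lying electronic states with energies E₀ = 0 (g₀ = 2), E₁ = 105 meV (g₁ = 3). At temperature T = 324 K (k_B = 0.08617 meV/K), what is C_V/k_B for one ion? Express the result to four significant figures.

0.4608

k_BT = 0.08617 × 324 K = 27.9191 meV.
Eᵢ/kT = 0, 3.76087.
Z = Σ gᵢe^(−Eᵢ/kT) = 2·e^(−0) + 3·e^(−3.76087) = 2.00000 + 0.0697905 = 2.06979.
⟨E⟩ = 3.54046 meV, ⟨E²⟩ = 371.748 meV².
C_V/k_B = (⟨E²⟩ − ⟨E⟩²)/(kT)² = (371.748 − 12.5349)/779.476 = 0.4608.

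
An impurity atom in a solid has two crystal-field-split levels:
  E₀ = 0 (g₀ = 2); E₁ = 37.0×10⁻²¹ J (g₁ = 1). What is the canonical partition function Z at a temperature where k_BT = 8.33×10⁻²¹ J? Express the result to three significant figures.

Eᵢ/kT = 0, 4.4418.
Z = Σ gᵢe^(−Eᵢ/kT) = 2·e^(−0) + 1·e^(−4.4418) = 2.0000 + 0.011775 = 2.0118.

Z = 2.01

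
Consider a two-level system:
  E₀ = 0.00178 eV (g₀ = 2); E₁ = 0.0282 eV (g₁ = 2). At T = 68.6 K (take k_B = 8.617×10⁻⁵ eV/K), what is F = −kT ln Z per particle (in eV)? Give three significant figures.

-0.00238 eV

k_BT = 8.617×10⁻⁵ × 68.6 K = 0.0059113 eV.
Eᵢ/kT = 0.30112, 4.7705.
Z = Σ gᵢe^(−Eᵢ/kT) = 2·e^(−0.30112) + 2·e^(−4.7705) = 1.4800 + 0.016952 = 1.4970.
F = −kT ln Z = −0.0059113 × ln(1.4970) = −0.0059113 × 0.40346 = -0.00238 eV.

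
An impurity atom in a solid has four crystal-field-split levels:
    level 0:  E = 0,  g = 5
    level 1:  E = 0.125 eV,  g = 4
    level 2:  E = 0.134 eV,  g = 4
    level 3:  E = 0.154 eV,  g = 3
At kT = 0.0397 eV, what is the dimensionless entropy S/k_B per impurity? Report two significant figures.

1.9

Eᵢ/kT = 0, 3.149, 3.375, 3.879.
Z = Σ gᵢe^(−Eᵢ/kT) = 5·e^(−0) + 4·e^(−3.149) + 4·e^(−3.375) + 3·e^(−3.879) = 5.000 + 0.1716 + 0.1369 + 0.06201 = 5.371.
⟨E⟩ = Σ EᵢPᵢ = 0.009187 eV.
S/k_B = ln Z + ⟨E⟩/kT = ln(5.371) + 0.009187/0.0397 = 1.681 + 0.2314 = 1.9.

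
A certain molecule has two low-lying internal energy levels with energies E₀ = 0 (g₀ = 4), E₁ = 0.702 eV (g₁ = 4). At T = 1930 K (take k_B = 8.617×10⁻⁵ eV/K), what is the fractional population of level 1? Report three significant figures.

k_BT = 8.617×10⁻⁵ × 1930 K = 0.16631 eV.
Eᵢ/kT = 0, 4.2210.
Z = Σ gᵢe^(−Eᵢ/kT) = 4·e^(−0) + 4·e^(−4.2210) = 4.0000 + 0.058736 = 4.0587.
P₁ = g₁ e^(−E₁/kT) / Z = 0.058736/4.0587 = 0.0145.

0.0145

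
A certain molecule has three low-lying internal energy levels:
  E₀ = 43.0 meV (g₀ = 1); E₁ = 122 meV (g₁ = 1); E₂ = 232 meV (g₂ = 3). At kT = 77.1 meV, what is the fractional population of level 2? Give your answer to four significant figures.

Eᵢ/kT = 0.557717, 1.58236, 3.00908.
Z = Σ gᵢe^(−Eᵢ/kT) = 1·e^(−0.557717) + 1·e^(−1.58236) + 3·e^(−3.00908) = 0.572515 + 0.205490 + 0.148011 = 0.926016.
P₂ = g₂ e^(−E₂/kT) / Z = 0.148011/0.926016 = 0.1598.

0.1598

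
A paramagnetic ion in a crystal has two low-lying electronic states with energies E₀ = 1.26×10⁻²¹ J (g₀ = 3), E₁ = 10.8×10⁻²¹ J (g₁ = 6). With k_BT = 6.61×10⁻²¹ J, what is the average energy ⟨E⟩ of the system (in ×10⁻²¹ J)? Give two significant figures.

Eᵢ/kT = 0.1906, 1.634.
Z = Σ gᵢe^(−Eᵢ/kT) = 3·e^(−0.1906) + 6·e^(−1.634) = 2.479 + 1.171 = 3.650.
⟨E⟩ = Σ Eᵢ gᵢe^(−Eᵢ/kT) / Z = (1.26·2.479 + 10.8·1.171) / 3.650 = 4.3 ×10⁻²¹ J.

4.3 ×10⁻²¹ J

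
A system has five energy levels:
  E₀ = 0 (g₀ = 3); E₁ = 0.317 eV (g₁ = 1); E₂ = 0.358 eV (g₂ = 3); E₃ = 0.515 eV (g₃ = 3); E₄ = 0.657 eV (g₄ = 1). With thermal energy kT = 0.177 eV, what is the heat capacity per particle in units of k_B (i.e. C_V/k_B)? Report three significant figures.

0.836

Eᵢ/kT = 0, 1.7910, 2.0226, 2.9096, 3.7119.
Z = Σ gᵢe^(−Eᵢ/kT) = 3·e^(−0) + 1·e^(−1.7910) + 3·e^(−2.0226) + 3·e^(−2.9096) + 1·e^(−3.7119) = 3.0000 + 0.16679 + 0.39693 + 0.16349 + 0.024431 = 3.7516.
⟨E⟩ = 0.078692 eV, ⟨E²⟩ = 0.032397 eV².
C_V/k_B = (⟨E²⟩ − ⟨E⟩²)/(kT)² = (0.032397 − 0.0061924)/0.031329 = 0.836.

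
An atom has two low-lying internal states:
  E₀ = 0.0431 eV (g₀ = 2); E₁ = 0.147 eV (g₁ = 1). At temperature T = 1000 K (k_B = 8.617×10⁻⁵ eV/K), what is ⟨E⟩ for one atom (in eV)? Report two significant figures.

0.057 eV

k_BT = 8.617×10⁻⁵ × 1000 K = 0.08617 eV.
Eᵢ/kT = 0.5002, 1.706.
Z = Σ gᵢe^(−Eᵢ/kT) = 2·e^(−0.5002) + 1·e^(−1.706) = 1.213 + 0.1816 = 1.395.
⟨E⟩ = Σ Eᵢ gᵢe^(−Eᵢ/kT) / Z = (0.0431·1.213 + 0.147·0.1816) / 1.395 = 0.057 eV.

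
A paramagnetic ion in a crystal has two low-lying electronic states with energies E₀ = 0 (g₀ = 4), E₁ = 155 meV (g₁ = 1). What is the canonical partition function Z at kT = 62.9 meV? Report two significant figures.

Eᵢ/kT = 0, 2.464.
Z = Σ gᵢe^(−Eᵢ/kT) = 4·e^(−0) + 1·e^(−2.464) = 4.000 + 0.08509 = 4.085.

Z = 4.1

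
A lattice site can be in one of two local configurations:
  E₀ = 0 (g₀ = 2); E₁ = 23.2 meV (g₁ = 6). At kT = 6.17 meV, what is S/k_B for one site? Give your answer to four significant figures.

Eᵢ/kT = 0, 3.76013.
Z = Σ gᵢe^(−Eᵢ/kT) = 2·e^(−0) + 6·e^(−3.76013) = 2.00000 + 0.139684 = 2.13968.
⟨E⟩ = Σ EᵢPᵢ = 1.51456 meV.
S/k_B = ln Z + ⟨E⟩/kT = ln(2.13968) + 1.51456/6.17 = 0.760656 + 0.245472 = 1.006.

1.006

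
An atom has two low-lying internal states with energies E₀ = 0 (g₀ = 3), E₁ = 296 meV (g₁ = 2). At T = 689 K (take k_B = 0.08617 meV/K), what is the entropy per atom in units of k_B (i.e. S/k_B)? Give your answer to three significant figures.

k_BT = 0.08617 × 689 K = 59.371 meV.
Eᵢ/kT = 0, 4.9856.
Z = Σ gᵢe^(−Eᵢ/kT) = 3·e^(−0) + 2·e^(−4.9856) = 3.0000 + 0.013671 = 3.0137.
⟨E⟩ = Σ EᵢPᵢ = 1.3427 meV.
S/k_B = ln Z + ⟨E⟩/kT = ln(3.0137) + 1.3427/59.371 = 1.1032 + 0.022615 = 1.13.

1.13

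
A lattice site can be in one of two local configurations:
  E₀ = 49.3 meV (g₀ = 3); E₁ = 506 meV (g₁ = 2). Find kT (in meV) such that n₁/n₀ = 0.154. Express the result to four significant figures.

311.7 meV

n₁/n₀ = (g₁/g₀) exp[−(E₁−E₀)/kT] = 0.154.
⇒ (E₁−E₀)/kT = ln((2/3)/0.154) = ln(4.32900) = 1.46534.
kT = 456.7 meV / 1.46534 = 311.7 meV.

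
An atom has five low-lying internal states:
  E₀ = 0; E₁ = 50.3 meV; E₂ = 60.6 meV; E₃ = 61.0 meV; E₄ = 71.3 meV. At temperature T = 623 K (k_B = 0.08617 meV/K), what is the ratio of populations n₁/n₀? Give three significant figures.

k_BT = 0.08617 × 623 K = 53.684 meV.
n₁/n₀ = exp[−(E₁−E₀)/kT] = exp(−(50.3 meV)/(53.684 meV)) = exp(-0.93696) = 0.392.

0.392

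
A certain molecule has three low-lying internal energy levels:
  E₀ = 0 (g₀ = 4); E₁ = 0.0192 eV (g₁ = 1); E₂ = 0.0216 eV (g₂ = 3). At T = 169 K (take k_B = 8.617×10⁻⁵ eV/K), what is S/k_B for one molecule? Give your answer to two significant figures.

1.9

k_BT = 8.617×10⁻⁵ × 169 K = 0.01456 eV.
Eᵢ/kT = 0, 1.319, 1.484.
Z = Σ gᵢe^(−Eᵢ/kT) = 4·e^(−0) + 1·e^(−1.319) + 3·e^(−1.484) = 4.000 + 0.2674 + 0.6802 = 4.948.
⟨E⟩ = Σ EᵢPᵢ = 0.004007 eV.
S/k_B = ln Z + ⟨E⟩/kT = ln(4.948) + 0.004007/0.01456 = 1.599 + 0.2752 = 1.9.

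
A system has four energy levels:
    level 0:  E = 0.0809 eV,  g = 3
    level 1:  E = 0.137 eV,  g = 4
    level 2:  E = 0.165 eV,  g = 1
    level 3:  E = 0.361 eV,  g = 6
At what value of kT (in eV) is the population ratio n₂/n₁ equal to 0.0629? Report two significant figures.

n₂/n₁ = (g₂/g₁) exp[−(E₂−E₁)/kT] = 0.0629.
⇒ (E₂−E₁)/kT = ln((1/4)/0.0629) = ln(3.975) = 1.380.
kT = 0.028 eV / 1.380 = 0.020 eV.

0.020 eV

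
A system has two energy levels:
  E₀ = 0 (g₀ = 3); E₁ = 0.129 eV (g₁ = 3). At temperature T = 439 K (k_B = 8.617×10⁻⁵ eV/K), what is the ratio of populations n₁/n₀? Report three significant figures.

k_BT = 8.617×10⁻⁵ × 439 K = 0.037829 eV.
n₁/n₀ = (g₁/g₀) exp[−(E₁−E₀)/kT] = (3/3) × exp(−(0.129 eV)/(0.037829 eV)) = (3/3) × exp(-3.4101) = 0.0330.

0.0330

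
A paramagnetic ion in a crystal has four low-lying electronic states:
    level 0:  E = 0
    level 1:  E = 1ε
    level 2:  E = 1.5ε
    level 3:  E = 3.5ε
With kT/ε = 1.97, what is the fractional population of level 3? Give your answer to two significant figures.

Eᵢ/kT = 0, 0.5076, 0.7614, 1.777.
Z = Σ e^(−Eᵢ/kT) = e^(−0) + e^(−0.5076) + e^(−0.7614) + e^(−1.777) = 1.000 + 0.6019 + 0.4670 + 0.1691 = 2.238.
P₃ = e^(−E₃/kT) / Z = 0.1691/2.238 = 0.076.

0.076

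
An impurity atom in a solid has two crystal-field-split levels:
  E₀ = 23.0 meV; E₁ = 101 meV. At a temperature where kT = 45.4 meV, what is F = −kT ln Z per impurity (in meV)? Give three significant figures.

15.5 meV

Eᵢ/kT = 0.50661, 2.2247.
Z = Σ e^(−Eᵢ/kT) = e^(−0.50661) + e^(−2.2247) = 0.60253 + 0.10810 = 0.71063.
F = −kT ln Z = −45.4 × ln(0.71063) = −45.4 × -0.34160 = 15.5 meV.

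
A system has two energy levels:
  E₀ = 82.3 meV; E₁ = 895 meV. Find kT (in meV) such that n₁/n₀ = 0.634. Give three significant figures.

n₁/n₀ = exp[−(E₁−E₀)/kT] = 0.634.
⇒ (E₁−E₀)/kT = ln(1/0.634) = ln(1.5773) = 0.45571.
kT = 812.7 meV / 0.45571 = 1780 meV.

1780 meV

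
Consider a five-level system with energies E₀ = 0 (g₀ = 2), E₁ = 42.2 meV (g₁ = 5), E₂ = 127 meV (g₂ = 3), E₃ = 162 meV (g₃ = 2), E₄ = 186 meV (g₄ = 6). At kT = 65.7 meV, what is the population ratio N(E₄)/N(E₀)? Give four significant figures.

0.1769

n₄/n₀ = (g₄/g₀) exp[−(E₄−E₀)/kT] = (6/2) × exp(−(186 meV)/(65.7 meV)) = (6/2) × exp(-2.83105) = 0.1769.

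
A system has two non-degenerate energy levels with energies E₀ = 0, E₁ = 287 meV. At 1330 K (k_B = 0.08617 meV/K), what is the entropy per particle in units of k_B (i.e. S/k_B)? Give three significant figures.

0.268

k_BT = 0.08617 × 1330 K = 114.61 meV.
Eᵢ/kT = 0, 2.5041.
Z = Σ e^(−Eᵢ/kT) = e^(−0) + e^(−2.5041) = 1.0000 + 0.081749 = 1.0817.
⟨E⟩ = Σ EᵢPᵢ = 21.690 meV.
S/k_B = ln Z + ⟨E⟩/kT = ln(1.0817) + 21.690/114.61 = 0.078534 + 0.18925 = 0.268.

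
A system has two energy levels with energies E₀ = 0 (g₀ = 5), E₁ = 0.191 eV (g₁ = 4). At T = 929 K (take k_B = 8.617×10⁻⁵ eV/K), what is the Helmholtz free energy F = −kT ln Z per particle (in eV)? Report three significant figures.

-0.135 eV

k_BT = 8.617×10⁻⁵ × 929 K = 0.080052 eV.
Eᵢ/kT = 0, 2.3859.
Z = Σ gᵢe^(−Eᵢ/kT) = 5·e^(−0) + 4·e^(−2.3859) = 5.0000 + 0.36802 = 5.3680.
F = −kT ln Z = −0.080052 × ln(5.3680) = −0.080052 × 1.6805 = -0.135 eV.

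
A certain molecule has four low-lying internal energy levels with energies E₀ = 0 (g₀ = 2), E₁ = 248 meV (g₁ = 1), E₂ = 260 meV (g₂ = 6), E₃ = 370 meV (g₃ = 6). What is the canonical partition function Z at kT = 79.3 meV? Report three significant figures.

Z = 2.33

Eᵢ/kT = 0, 3.1274, 3.2787, 4.6658.
Z = Σ gᵢe^(−Eᵢ/kT) = 2·e^(−0) + 1·e^(−3.1274) + 6·e^(−3.2787) + 6·e^(−4.6658) = 2.0000 + 0.043832 + 0.22606 + 0.056470 = 2.3264.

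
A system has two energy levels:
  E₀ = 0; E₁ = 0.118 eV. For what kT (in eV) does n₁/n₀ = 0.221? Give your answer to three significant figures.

0.0782 eV

n₁/n₀ = exp[−(E₁−E₀)/kT] = 0.221.
⇒ (E₁−E₀)/kT = ln(1/0.221) = ln(4.5249) = 1.5096.
kT = 0.118 eV / 1.5096 = 0.0782 eV.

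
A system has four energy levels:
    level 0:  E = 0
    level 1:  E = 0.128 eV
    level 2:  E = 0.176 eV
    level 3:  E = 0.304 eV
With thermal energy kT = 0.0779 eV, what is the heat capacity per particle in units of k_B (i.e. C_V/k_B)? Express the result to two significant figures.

0.80

Eᵢ/kT = 0, 1.643, 2.259, 3.902.
Z = Σ e^(−Eᵢ/kT) = e^(−0) + e^(−1.643) + e^(−2.259) + e^(−3.902) = 1.000 + 0.1934 + 0.1045 + 0.02020 = 1.318.
⟨E⟩ = 0.03740 eV, ⟨E²⟩ = 0.006277 eV².
C_V/k_B = (⟨E²⟩ − ⟨E⟩²)/(kT)² = (0.006277 − 0.001399)/0.006068 = 0.80.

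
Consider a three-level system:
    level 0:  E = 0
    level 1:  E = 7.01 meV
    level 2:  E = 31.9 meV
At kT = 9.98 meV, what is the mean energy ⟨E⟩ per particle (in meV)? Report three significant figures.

3.11 meV

Eᵢ/kT = 0, 0.70240, 3.1964.
Z = Σ e^(−Eᵢ/kT) = e^(−0) + e^(−0.70240) + e^(−3.1964) = 1.0000 + 0.49539 + 0.040909 = 1.5363.
⟨E⟩ = Σ Eᵢ e^(−Eᵢ/kT) / Z = (0·1.0000 + 7.01·0.49539 + 31.9·0.040909) / 1.5363 = 3.11 meV.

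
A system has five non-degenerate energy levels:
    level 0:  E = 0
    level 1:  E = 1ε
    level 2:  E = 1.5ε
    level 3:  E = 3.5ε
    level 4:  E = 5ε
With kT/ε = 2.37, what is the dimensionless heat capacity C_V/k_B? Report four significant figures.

0.3130

Eᵢ/kT = 0, 0.421941, 0.632911, 1.47679, 2.10970.
Z = Σ e^(−Eᵢ/kT) = e^(−0) + e^(−0.421941) + e^(−0.632911) + e^(−1.47679) + e^(−2.10970) = 1.00000 + 0.655773 + 0.531044 + 0.228370 + 0.121274 = 2.53646.
⟨E⟩ = 1.12677 ε, ⟨E²⟩ = 3.02784 ε².
C_V/k_B = (⟨E²⟩ − ⟨E⟩²)/(kT)² = (3.02784 − 1.26961)/5.61690 = 0.3130.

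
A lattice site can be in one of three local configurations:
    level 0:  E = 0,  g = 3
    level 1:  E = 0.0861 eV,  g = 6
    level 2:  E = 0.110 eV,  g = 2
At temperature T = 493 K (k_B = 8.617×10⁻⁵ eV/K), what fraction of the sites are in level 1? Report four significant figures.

0.2006

k_BT = 8.617×10⁻⁵ × 493 K = 0.0424818 eV.
Eᵢ/kT = 0, 2.02675, 2.58934.
Z = Σ gᵢe^(−Eᵢ/kT) = 3·e^(−0) + 6·e^(−2.02675) + 2·e^(−2.58934) = 3.00000 + 0.790578 + 0.150139 = 3.94072.
P₁ = g₁ e^(−E₁/kT) / Z = 0.790578/3.94072 = 0.2006.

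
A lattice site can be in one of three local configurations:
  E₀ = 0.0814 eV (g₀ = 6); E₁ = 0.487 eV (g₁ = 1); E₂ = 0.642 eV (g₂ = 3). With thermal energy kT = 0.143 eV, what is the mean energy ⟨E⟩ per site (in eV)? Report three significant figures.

Eᵢ/kT = 0.56923, 3.4056, 4.4895.
Z = Σ gᵢe^(−Eᵢ/kT) = 6·e^(−0.56923) + 1·e^(−3.4056) + 3·e^(−4.4895) = 3.3958 + 0.033187 + 0.033679 = 3.4627.
⟨E⟩ = Σ Eᵢ gᵢe^(−Eᵢ/kT) / Z = (0.0814·3.3958 + 0.487·0.033187 + 0.642·0.033679) / 3.4627 = 0.0907 eV.

0.0907 eV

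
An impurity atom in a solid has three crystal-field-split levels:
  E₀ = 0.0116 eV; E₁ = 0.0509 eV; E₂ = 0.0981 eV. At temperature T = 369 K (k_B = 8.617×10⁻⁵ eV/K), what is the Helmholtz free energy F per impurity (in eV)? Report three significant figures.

0.00191 eV

k_BT = 8.617×10⁻⁵ × 369 K = 0.031797 eV.
Eᵢ/kT = 0.36481, 1.6008, 3.0852.
Z = Σ e^(−Eᵢ/kT) = e^(−0.36481) + e^(−1.6008) + e^(−3.0852) = 0.69433 + 0.20174 + 0.045721 = 0.94179.
F = −kT ln Z = −0.031797 × ln(0.94179) = −0.031797 × -0.059973 = 0.00191 eV.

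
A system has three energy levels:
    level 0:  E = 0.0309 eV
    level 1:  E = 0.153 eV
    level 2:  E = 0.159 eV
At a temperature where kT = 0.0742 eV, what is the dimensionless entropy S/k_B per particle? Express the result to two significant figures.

0.77

Eᵢ/kT = 0.4164, 2.062, 2.143.
Z = Σ e^(−Eᵢ/kT) = e^(−0.4164) + e^(−2.062) + e^(−2.143) = 0.6594 + 0.1272 + 0.1173 = 0.9039.
⟨E⟩ = Σ EᵢPᵢ = 0.06471 eV.
S/k_B = ln Z + ⟨E⟩/kT = ln(0.9039) + 0.06471/0.0742 = -0.1010 + 0.8721 = 0.77.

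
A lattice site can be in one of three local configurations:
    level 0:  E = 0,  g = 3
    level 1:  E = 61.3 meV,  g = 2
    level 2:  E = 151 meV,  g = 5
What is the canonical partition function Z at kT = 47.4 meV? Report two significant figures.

Eᵢ/kT = 0, 1.293, 3.186.
Z = Σ gᵢe^(−Eᵢ/kT) = 3·e^(−0) + 2·e^(−1.293) + 5·e^(−3.186) = 3.000 + 0.5489 + 0.2067 = 3.756.

Z = 3.8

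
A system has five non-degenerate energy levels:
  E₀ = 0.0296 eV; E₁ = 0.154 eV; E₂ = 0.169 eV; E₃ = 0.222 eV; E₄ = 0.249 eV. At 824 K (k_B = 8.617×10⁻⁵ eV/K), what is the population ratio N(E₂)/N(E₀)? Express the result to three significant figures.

0.140

k_BT = 8.617×10⁻⁵ × 824 K = 0.071004 eV.
n₂/n₀ = exp[−(E₂−E₀)/kT] = exp(−(0.1394 eV)/(0.071004 eV)) = exp(-1.9633) = 0.140.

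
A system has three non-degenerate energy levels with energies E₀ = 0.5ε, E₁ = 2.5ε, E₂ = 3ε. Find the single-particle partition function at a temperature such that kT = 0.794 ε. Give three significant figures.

Eᵢ/kT = 0.62972, 3.1486, 3.7783.
Z = Σ e^(−Eᵢ/kT) = e^(−0.62972) + e^(−3.1486) + e^(−3.7783) = 0.53274 + 0.042912 + 0.022862 = 0.59851.

Z = 0.599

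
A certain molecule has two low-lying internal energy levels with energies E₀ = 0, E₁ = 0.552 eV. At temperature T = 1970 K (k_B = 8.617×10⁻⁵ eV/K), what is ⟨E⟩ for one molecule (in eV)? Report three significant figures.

k_BT = 8.617×10⁻⁵ × 1970 K = 0.16975 eV.
Eᵢ/kT = 0, 3.2518.
Z = Σ e^(−Eᵢ/kT) = e^(−0) + e^(−3.2518) = 1.0000 + 0.038704 = 1.0387.
⟨E⟩ = Σ Eᵢ e^(−Eᵢ/kT) / Z = (0·1.0000 + 0.552·0.038704) / 1.0387 = 0.0206 eV.

0.0206 eV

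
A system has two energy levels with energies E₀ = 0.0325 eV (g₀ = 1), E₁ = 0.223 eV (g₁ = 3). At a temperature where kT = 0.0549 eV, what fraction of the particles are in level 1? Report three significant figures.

Eᵢ/kT = 0.59199, 4.0619.
Z = Σ gᵢe^(−Eᵢ/kT) = 1·e^(−0.59199) + 3·e^(−4.0619) = 0.55323 + 0.051649 = 0.60488.
P₁ = g₁ e^(−E₁/kT) / Z = 0.051649/0.60488 = 0.0854.

0.0854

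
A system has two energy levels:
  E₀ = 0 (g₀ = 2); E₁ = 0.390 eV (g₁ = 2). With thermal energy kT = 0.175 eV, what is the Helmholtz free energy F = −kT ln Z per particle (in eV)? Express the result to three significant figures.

Eᵢ/kT = 0, 2.2286.
Z = Σ gᵢe^(−Eᵢ/kT) = 2·e^(−0) + 2·e^(−2.2286) = 2.0000 + 0.21536 = 2.2154.
F = −kT ln Z = −0.175 × ln(2.2154) = −0.175 × 0.79543 = -0.139 eV.

-0.139 eV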